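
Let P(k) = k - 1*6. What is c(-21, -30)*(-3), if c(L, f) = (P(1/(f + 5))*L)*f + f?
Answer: 57528/5 ≈ 11506.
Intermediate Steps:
P(k) = -6 + k (P(k) = k - 6 = -6 + k)
c(L, f) = f + L*f*(-6 + 1/(5 + f)) (c(L, f) = ((-6 + 1/(f + 5))*L)*f + f = ((-6 + 1/(5 + f))*L)*f + f = (L*(-6 + 1/(5 + f)))*f + f = L*f*(-6 + 1/(5 + f)) + f = f + L*f*(-6 + 1/(5 + f)))
c(-21, -30)*(-3) = -30*(5 - 30 - 1*(-21)*(29 + 6*(-30)))/(5 - 30)*(-3) = -30*(5 - 30 - 1*(-21)*(29 - 180))/(-25)*(-3) = -30*(-1/25)*(5 - 30 - 1*(-21)*(-151))*(-3) = -30*(-1/25)*(5 - 30 - 3171)*(-3) = -30*(-1/25)*(-3196)*(-3) = -19176/5*(-3) = 57528/5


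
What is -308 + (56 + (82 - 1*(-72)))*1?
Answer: -98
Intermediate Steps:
-308 + (56 + (82 - 1*(-72)))*1 = -308 + (56 + (82 + 72))*1 = -308 + (56 + 154)*1 = -308 + 210*1 = -308 + 210 = -98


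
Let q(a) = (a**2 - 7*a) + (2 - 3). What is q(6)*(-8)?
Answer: 56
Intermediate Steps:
q(a) = -1 + a**2 - 7*a (q(a) = (a**2 - 7*a) - 1 = -1 + a**2 - 7*a)
q(6)*(-8) = (-1 + 6**2 - 7*6)*(-8) = (-1 + 36 - 42)*(-8) = -7*(-8) = 56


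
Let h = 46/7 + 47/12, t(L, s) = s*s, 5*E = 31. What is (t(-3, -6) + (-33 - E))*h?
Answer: -3524/105 ≈ -33.562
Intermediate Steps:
E = 31/5 (E = (⅕)*31 = 31/5 ≈ 6.2000)
t(L, s) = s²
h = 881/84 (h = 46*(⅐) + 47*(1/12) = 46/7 + 47/12 = 881/84 ≈ 10.488)
(t(-3, -6) + (-33 - E))*h = ((-6)² + (-33 - 1*31/5))*(881/84) = (36 + (-33 - 31/5))*(881/84) = (36 - 196/5)*(881/84) = -16/5*881/84 = -3524/105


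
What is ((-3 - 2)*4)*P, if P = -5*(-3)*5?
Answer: -1500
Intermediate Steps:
P = 75 (P = 15*5 = 75)
((-3 - 2)*4)*P = ((-3 - 2)*4)*75 = -5*4*75 = -20*75 = -1500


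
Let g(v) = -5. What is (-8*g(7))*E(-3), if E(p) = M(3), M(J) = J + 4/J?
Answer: 520/3 ≈ 173.33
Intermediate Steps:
E(p) = 13/3 (E(p) = 3 + 4/3 = 13/3)
(-8*g(7))*E(-3) = -8*(-5)*(13/3) = 40*(13/3) = 520/3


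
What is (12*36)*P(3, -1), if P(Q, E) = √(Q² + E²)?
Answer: 432*√10 ≈ 1366.1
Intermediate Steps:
P(Q, E) = √(E² + Q²)
(12*36)*P(3, -1) = (12*36)*√((-1)² + 3²) = 432*√(1 + 9) = 432*√10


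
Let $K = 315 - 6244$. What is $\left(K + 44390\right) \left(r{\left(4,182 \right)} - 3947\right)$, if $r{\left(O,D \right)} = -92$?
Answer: $-155343979$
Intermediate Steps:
$K = -5929$ ($K = 315 - 6244 = -5929$)
$\left(K + 44390\right) \left(r{\left(4,182 \right)} - 3947\right) = \left(-5929 + 44390\right) \left(-92 - 3947\right) = 38461 \left(-4039\right) = -155343979$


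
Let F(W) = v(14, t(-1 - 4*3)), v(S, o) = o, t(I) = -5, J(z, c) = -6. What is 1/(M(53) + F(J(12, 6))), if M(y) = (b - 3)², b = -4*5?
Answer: 1/524 ≈ 0.0019084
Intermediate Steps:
F(W) = -5
b = -20
M(y) = 529 (M(y) = (-20 - 3)² = (-23)² = 529)
1/(M(53) + F(J(12, 6))) = 1/(529 - 5) = 1/524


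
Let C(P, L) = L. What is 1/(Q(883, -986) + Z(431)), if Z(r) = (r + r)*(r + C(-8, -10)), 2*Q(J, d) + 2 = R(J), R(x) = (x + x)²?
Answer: 1/1922279 ≈ 5.2022e-7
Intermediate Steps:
R(x) = 4*x² (R(x) = (2*x)² = 4*x²)
Q(J, d) = -1 + 2*J² (Q(J, d) = -1 + (4*J²)/2 = -1 + 2*J²)
Z(r) = 2*r*(-10 + r) (Z(r) = (r + r)*(r - 10) = (2*r)*(-10 + r) = 2*r*(-10 + r))
1/(Q(883, -986) + Z(431)) = 1/((-1 + 2*883²) + 2*431*(-10 + 431)) = 1/((-1 + 2*779689) + 2*431*421) = 1/((-1 + 1559378) + 362902) = 1/(1559377 + 362902) = 1/1922279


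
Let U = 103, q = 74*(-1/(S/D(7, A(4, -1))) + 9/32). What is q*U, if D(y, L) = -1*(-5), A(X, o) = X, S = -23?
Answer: 1398637/368 ≈ 3800.6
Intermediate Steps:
D(y, L) = 5
q = 13579/368 (q = 74*(-1/((-23/5)) + 9/32) = 74*(-1/((-23*⅕)) + 9*(1/32)) = 74*(-1/(-23/5) + 9/32) = 74*(-1*(-5/23) + 9/32) = 74*(5/23 + 9/32) = 74*(367/736) = 13579/368 ≈ 36.899)
q*U = (13579/368)*103 = 1398637/368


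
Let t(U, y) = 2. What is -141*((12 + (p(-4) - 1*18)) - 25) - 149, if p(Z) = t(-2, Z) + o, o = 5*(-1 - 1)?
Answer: 5350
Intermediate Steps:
o = -10 (o = 5*(-2) = -10)
p(Z) = -8 (p(Z) = 2 - 10 = -8)
-141*((12 + (p(-4) - 1*18)) - 25) - 149 = -141*((12 + (-8 - 1*18)) - 25) - 149 = -141*((12 + (-8 - 18)) - 25) - 149 = -141*((12 - 26) - 25) - 149 = -141*(-14 - 25) - 149 = -141*(-39) - 149 = 5499 - 149 = 5350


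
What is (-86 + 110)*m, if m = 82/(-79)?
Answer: -1968/79 ≈ -24.911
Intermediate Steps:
m = -82/79 (m = 82*(-1/79) = -82/79 ≈ -1.0380)
(-86 + 110)*m = (-86 + 110)*(-82/79) = 24*(-82/79) = -1968/79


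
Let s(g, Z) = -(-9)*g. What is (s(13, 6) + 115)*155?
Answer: 35960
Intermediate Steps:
s(g, Z) = 9*g
(s(13, 6) + 115)*155 = (9*13 + 115)*155 = (117 + 115)*155 = 232*155 = 35960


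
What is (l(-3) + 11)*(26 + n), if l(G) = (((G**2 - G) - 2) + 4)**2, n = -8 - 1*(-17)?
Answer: 7245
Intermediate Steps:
n = 9 (n = -8 + 17 = 9)
l(G) = (2 + G**2 - G)**2 (l(G) = ((-2 + G**2 - G) + 4)**2 = (2 + G**2 - G)**2)
(l(-3) + 11)*(26 + n) = ((2 + (-3)**2 - 1*(-3))**2 + 11)*(26 + 9) = ((2 + 9 + 3)**2 + 11)*35 = (14**2 + 11)*35 = (196 + 11)*35 = 207*35 = 7245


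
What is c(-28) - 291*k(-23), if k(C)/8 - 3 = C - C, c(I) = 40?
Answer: -6944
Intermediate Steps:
k(C) = 24 (k(C) = 24 + 8*(C - C) = 24 + 8*0 = 24 + 0 = 24)
c(-28) - 291*k(-23) = 40 - 291*24 = 40 - 6984 = -6944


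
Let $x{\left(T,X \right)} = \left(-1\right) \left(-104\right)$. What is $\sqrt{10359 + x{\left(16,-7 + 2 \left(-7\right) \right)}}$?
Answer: $\sqrt{10463} \approx 102.29$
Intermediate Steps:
$x{\left(T,X \right)} = 104$
$\sqrt{10359 + x{\left(16,-7 + 2 \left(-7\right) \right)}} = \sqrt{10359 + 104} = \sqrt{10463}$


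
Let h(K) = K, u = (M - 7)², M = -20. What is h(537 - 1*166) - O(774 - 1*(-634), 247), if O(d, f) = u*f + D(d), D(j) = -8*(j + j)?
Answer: -157164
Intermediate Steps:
D(j) = -16*j
u = 729 (u = (-20 - 7)² = (-27)² = 729)
O(d, f) = -16*d + 729*f (O(d, f) = 729*f - 16*d = -16*d + 729*f)
h(537 - 1*166) - O(774 - 1*(-634), 247) = (537 - 1*166) - (-16*(774 - 1*(-634)) + 729*247) = (537 - 166) - (-16*(774 + 634) + 180063) = 371 - (-16*1408 + 180063) = 371 - (-22528 + 180063) = 371 - 1*157535 = 371 - 157535 = -157164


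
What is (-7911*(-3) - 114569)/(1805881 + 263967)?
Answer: -22709/517462 ≈ -0.043885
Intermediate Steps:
(-7911*(-3) - 114569)/(1805881 + 263967) = (23733 - 114569)/2069848 = -90836*1/2069848 = -22709/517462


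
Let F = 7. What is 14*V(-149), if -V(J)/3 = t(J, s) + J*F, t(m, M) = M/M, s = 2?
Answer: 43764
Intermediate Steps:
t(m, M) = 1
V(J) = -3 - 21*J (V(J) = -3*(1 + J*7) = -3*(1 + 7*J) = -3 - 21*J)
14*V(-149) = 14*(-3 - 21*(-149)) = 14*(-3 + 3129) = 14*3126 = 43764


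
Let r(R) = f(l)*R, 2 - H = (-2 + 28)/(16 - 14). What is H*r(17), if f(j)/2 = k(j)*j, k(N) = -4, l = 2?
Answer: 2992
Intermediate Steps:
H = -11 (H = 2 - (-2 + 28)/(16 - 14) = 2 - 26/2 = 2 - 1*13 = 2 - 13 = -11)
f(j) = -8*j (f(j) = 2*(-4*j) = -8*j)
r(R) = -16*R (r(R) = (-8*2)*R = -16*R)
H*r(17) = -(-176)*17 = -11*(-272) = 2992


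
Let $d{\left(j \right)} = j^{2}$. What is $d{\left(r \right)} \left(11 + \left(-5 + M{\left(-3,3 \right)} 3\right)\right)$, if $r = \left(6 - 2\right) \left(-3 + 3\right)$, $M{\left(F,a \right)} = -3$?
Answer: $0$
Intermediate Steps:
$r = 0$ ($r = 4 \cdot 0 = 0$)
$d{\left(r \right)} \left(11 + \left(-5 + M{\left(-3,3 \right)} 3\right)\right) = 0^{2} \left(11 - 14\right) = 0 \left(11 - 14\right) = 0 \left(-3\right) = 0$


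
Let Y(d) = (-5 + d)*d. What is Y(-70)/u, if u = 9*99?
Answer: 1750/297 ≈ 5.8923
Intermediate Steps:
Y(d) = d*(-5 + d)
u = 891
Y(-70)/u = -70*(-5 - 70)/891 = -70*(-75)*(1/891) = 5250*(1/891) = 1750/297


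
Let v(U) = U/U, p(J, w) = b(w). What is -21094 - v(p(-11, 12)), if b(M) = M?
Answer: -21095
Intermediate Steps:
p(J, w) = w
v(U) = 1
-21094 - v(p(-11, 12)) = -21094 - 1*1 = -21094 - 1 = -21095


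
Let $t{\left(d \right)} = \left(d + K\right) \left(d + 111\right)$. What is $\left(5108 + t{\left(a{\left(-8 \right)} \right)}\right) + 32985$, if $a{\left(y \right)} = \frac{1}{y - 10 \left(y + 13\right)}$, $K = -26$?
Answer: $\frac{118431419}{3364} \approx 35206.0$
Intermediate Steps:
$a{\left(y \right)} = \frac{1}{-130 - 9 y}$ ($a{\left(y \right)} = \frac{1}{y - 10 \left(13 + y\right)} = \frac{1}{y - \left(130 + 10 y\right)} = \frac{1}{-130 - 9 y}$)
$t{\left(d \right)} = \left(-26 + d\right) \left(111 + d\right)$ ($t{\left(d \right)} = \left(d - 26\right) \left(d + 111\right) = \left(-26 + d\right) \left(111 + d\right)$)
$\left(5108 + t{\left(a{\left(-8 \right)} \right)}\right) + 32985 = \left(5108 + \left(-2886 + \left(- \frac{1}{130 + 9 \left(-8\right)}\right)^{2} + 85 \left(- \frac{1}{130 + 9 \left(-8\right)}\right)\right)\right) + 32985 = \left(5108 + \left(-2886 + \left(- \frac{1}{130 - 72}\right)^{2} + 85 \left(- \frac{1}{130 - 72}\right)\right)\right) + 32985 = \left(5108 + \left(-2886 + \left(- \frac{1}{58}\right)^{2} + 85 \left(- \frac{1}{58}\right)\right)\right) + 32985 = \left(5108 - \frac{9713433}{3364}\right) + 32985 = \frac{7469879}{3364} + 32985 = \frac{118431419}{3364}$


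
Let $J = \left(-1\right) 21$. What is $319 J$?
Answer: $-6699$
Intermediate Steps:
$J = -21$
$319 J = 319 \left(-21\right) = -6699$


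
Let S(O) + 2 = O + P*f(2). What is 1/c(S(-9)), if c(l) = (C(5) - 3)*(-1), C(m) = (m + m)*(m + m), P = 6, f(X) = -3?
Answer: -1/97 ≈ -0.010309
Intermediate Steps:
C(m) = 4*m² (C(m) = (2*m)*(2*m) = 4*m²)
S(O) = -20 + O (S(O) = -2 + (O + 6*(-3)) = -2 + (O - 18) = -2 + (-18 + O) = -20 + O)
c(l) = -97 (c(l) = (4*5² - 3)*(-1) = (4*25 - 3)*(-1) = (100 - 3)*(-1) = 97*(-1) = -97)
1/c(S(-9)) = 1/(-97) = -1/97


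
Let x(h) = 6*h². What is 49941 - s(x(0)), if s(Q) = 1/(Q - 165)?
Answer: 8240266/165 ≈ 49941.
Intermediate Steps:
s(Q) = 1/(-165 + Q)
49941 - s(x(0)) = 49941 - 1/(-165 + 6*0²) = 49941 - 1/(-165 + 6*0) = 49941 - 1/(-165 + 0) = 49941 - 1/(-165) = 49941 - 1*(-1/165) = 49941 + 1/165 = 8240266/165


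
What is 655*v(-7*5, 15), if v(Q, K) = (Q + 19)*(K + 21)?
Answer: -377280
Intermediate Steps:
v(Q, K) = (19 + Q)*(21 + K)
655*v(-7*5, 15) = 655*(399 + 19*15 + 21*(-7*5) + 15*(-7*5)) = 655*(399 + 285 + 21*(-35) + 15*(-35)) = 655*(399 + 285 - 735 - 525) = 655*(-576) = -377280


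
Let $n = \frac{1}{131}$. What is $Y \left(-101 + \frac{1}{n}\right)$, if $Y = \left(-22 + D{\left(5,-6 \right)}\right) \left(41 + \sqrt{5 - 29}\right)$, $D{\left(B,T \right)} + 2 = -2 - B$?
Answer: $-38130 - 1860 i \sqrt{6} \approx -38130.0 - 4556.1 i$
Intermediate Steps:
$D{\left(B,T \right)} = -4 - B$ ($D{\left(B,T \right)} = -2 - \left(2 + B\right) = -4 - B$)
$Y = -1271 - 62 i \sqrt{6}$ ($Y = \left(-22 - 9\right) \left(41 + \sqrt{5 - 29}\right) = \left(-22 - 9\right) \left(41 + \sqrt{-24}\right) = \left(-22 - 9\right) \left(41 + 2 i \sqrt{6}\right) = - 31 \left(41 + 2 i \sqrt{6}\right) = -1271 - 62 i \sqrt{6} \approx -1271.0 - 151.87 i$)
$n = \frac{1}{131} \approx 0.0076336$
$Y \left(-101 + \frac{1}{n}\right) = \left(-1271 - 62 i \sqrt{6}\right) \left(-101 + \frac{1}{\frac{1}{131}}\right) = \left(-1271 - 62 i \sqrt{6}\right) \left(-101 + 131\right) = \left(-1271 - 62 i \sqrt{6}\right) 30 = -38130 - 1860 i \sqrt{6}$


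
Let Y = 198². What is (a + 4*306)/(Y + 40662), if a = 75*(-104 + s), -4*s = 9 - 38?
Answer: -2681/35496 ≈ -0.075530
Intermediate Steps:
Y = 39204
s = 29/4 (s = -(9 - 38)/4 = -¼*(-29) = 29/4 ≈ 7.2500)
a = -29025/4 (a = 75*(-104 + 29/4) = 75*(-387/4) = -29025/4 ≈ -7256.3)
(a + 4*306)/(Y + 40662) = (-29025/4 + 4*306)/(39204 + 40662) = (-29025/4 + 1224)/79866 = -24129/4*1/79866 = -2681/35496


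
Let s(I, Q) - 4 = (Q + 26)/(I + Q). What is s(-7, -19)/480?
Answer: 97/12480 ≈ 0.0077724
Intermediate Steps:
s(I, Q) = 4 + (26 + Q)/(I + Q) (s(I, Q) = 4 + (Q + 26)/(I + Q) = 4 + (26 + Q)/(I + Q))
s(-7, -19)/480 = ((26 + 4*(-7) + 5*(-19))/(-7 - 19))/480 = ((26 - 28 - 95)/(-26))*(1/480) = -1/26*(-97)*(1/480) = (97/26)*(1/480) = 97/12480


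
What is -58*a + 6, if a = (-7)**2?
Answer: -2836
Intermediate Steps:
a = 49
-58*a + 6 = -58*49 + 6 = -2842 + 6 = -2836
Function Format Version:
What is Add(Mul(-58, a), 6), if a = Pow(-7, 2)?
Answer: -2836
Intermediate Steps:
a = 49
Add(Mul(-58, a), 6) = Add(Mul(-58, 49), 6) = Add(-2842, 6) = -2836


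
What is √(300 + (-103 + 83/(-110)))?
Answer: √2374570/110 ≈ 14.009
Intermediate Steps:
√(300 + (-103 + 83/(-110))) = √(300 + (-103 + 83*(-1/110))) = √(300 + (-103 - 83/110)) = √(300 - 11413/110) = √(21587/110) = √2374570/110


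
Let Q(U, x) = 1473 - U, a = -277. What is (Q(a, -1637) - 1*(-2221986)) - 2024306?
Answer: 199430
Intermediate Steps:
(Q(a, -1637) - 1*(-2221986)) - 2024306 = ((1473 - 1*(-277)) - 1*(-2221986)) - 2024306 = ((1473 + 277) + 2221986) - 2024306 = (1750 + 2221986) - 2024306 = 2223736 - 2024306 = 199430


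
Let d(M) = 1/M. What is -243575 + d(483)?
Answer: -117646724/483 ≈ -2.4358e+5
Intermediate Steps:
-243575 + d(483) = -243575 + 1/483 = -117646724/483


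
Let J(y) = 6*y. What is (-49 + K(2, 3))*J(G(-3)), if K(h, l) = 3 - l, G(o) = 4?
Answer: -1176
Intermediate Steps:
(-49 + K(2, 3))*J(G(-3)) = (-49 + (3 - 1*3))*(6*4) = (-49 + (3 - 3))*24 = (-49 + 0)*24 = -49*24 = -1176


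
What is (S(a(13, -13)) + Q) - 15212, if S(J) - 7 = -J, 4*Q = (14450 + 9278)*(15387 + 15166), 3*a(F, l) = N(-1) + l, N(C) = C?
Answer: 543675587/3 ≈ 1.8123e+8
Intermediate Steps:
a(F, l) = -⅓ + l/3 (a(F, l) = (-1 + l)/3 = -⅓ + l/3)
Q = 181240396 (Q = ((14450 + 9278)*(15387 + 15166))/4 = (23728*30553)/4 = (¼)*724961584 = 181240396)
S(J) = 7 - J
(S(a(13, -13)) + Q) - 15212 = ((7 - (-⅓ + (⅓)*(-13))) + 181240396) - 15212 = ((7 - (-⅓ - 13/3)) + 181240396) - 15212 = ((7 - 1*(-14/3)) + 181240396) - 15212 = ((7 + 14/3) + 181240396) - 15212 = (35/3 + 181240396) - 15212 = 543721223/3 - 15212 = 543675587/3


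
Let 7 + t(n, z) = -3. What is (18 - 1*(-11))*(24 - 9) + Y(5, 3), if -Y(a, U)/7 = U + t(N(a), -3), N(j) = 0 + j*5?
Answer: 484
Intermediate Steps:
N(j) = 5*j (N(j) = 0 + 5*j = 5*j)
t(n, z) = -10 (t(n, z) = -7 - 3 = -10)
Y(a, U) = 70 - 7*U (Y(a, U) = -7*(U - 10) = -7*(-10 + U) = 70 - 7*U)
(18 - 1*(-11))*(24 - 9) + Y(5, 3) = (18 - 1*(-11))*(24 - 9) + (70 - 7*3) = (18 + 11)*15 + (70 - 21) = 29*15 + 49 = 435 + 49 = 484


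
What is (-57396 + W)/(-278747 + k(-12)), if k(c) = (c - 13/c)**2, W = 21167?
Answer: 5216976/40122407 ≈ 0.13003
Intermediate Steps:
(-57396 + W)/(-278747 + k(-12)) = (-57396 + 21167)/(-278747 + (-13 + (-12)**2)**2/(-12)**2) = -36229/(-278747 + (-13 + 144)**2/144) = -36229/(-278747 + (1/144)*131**2) = -36229/(-278747 + (1/144)*17161) = -36229/(-278747 + 17161/144) = -36229/(-40122407/144) = -36229*(-144/40122407) = 5216976/40122407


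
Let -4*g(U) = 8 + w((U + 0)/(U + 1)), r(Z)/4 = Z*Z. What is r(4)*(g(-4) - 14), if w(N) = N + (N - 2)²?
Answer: -9472/9 ≈ -1052.4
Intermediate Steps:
r(Z) = 4*Z² (r(Z) = 4*(Z*Z) = 4*Z²)
w(N) = N + (-2 + N)²
g(U) = -2 - (-2 + U/(1 + U))²/4 - U/(4*(1 + U)) (g(U) = -(8 + ((U + 0)/(U + 1) + (-2 + (U + 0)/(U + 1))²))/4 = -(8 + (U/(1 + U) + (-2 + U/(1 + U))²))/4 = -(8 + ((-2 + U/(1 + U))² + U/(1 + U)))/4 = -(8 + (-2 + U/(1 + U))² + U/(1 + U))/4 = -2 - (-2 + U/(1 + U))²/4 - U/(4*(1 + U)))
r(4)*(g(-4) - 14) = (4*4²)*((-12 - 21*(-4) - 10*(-4)²)/(4*(1 + (-4)² + 2*(-4))) - 14) = (4*16)*((-12 + 84 - 10*16)/(4*(1 + 16 - 8)) - 14) = 64*((¼)*(-12 + 84 - 160)/9 - 14) = 64*((¼)*(⅑)*(-88) - 14) = 64*(-22/9 - 14) = 64*(-148/9) = -9472/9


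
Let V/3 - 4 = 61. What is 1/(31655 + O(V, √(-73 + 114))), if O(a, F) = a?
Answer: 1/31850 ≈ 3.1397e-5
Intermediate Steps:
V = 195 (V = 12 + 3*61 = 12 + 183 = 195)
1/(31655 + O(V, √(-73 + 114))) = 1/(31655 + 195) = 1/31850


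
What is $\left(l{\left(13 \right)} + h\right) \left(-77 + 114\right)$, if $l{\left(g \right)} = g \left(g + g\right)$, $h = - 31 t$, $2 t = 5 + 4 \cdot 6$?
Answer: $- \frac{8251}{2} \approx -4125.5$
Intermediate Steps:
$t = \frac{29}{2}$ ($t = \frac{5 + 4 \cdot 6}{2} = \frac{5 + 24}{2} = \frac{1}{2} \cdot 29 = \frac{29}{2} \approx 14.5$)
$h = - \frac{899}{2}$ ($h = \left(-31\right) \frac{29}{2} = - \frac{899}{2} \approx -449.5$)
$l{\left(g \right)} = 2 g^{2}$ ($l{\left(g \right)} = g 2 g = 2 g^{2}$)
$\left(l{\left(13 \right)} + h\right) \left(-77 + 114\right) = \left(2 \cdot 13^{2} - \frac{899}{2}\right) \left(-77 + 114\right) = \left(2 \cdot 169 - \frac{899}{2}\right) 37 = \left(338 - \frac{899}{2}\right) 37 = \left(- \frac{223}{2}\right) 37 = - \frac{8251}{2}$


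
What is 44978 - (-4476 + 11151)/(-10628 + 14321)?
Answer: 55365693/1231 ≈ 44976.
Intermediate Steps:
44978 - (-4476 + 11151)/(-10628 + 14321) = 44978 - 6675/3693 = 44978 - 1*2225/1231 = 44978 - 2225/1231 = 55365693/1231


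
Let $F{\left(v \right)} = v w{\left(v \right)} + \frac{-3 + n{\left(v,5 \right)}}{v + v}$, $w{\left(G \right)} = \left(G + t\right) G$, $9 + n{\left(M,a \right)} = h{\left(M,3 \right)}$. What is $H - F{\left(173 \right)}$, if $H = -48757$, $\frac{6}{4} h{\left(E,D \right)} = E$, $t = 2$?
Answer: $- \frac{2743606463}{519} \approx -5.2863 \cdot 10^{6}$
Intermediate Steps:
$h{\left(E,D \right)} = \frac{2 E}{3}$
$n{\left(M,a \right)} = -9 + \frac{2 M}{3}$
$w{\left(G \right)} = G \left(2 + G\right)$ ($w{\left(G \right)} = \left(G + 2\right) G = \left(2 + G\right) G = G \left(2 + G\right)$)
$F{\left(v \right)} = v^{2} \left(2 + v\right) + \frac{-12 + \frac{2 v}{3}}{2 v}$ ($F{\left(v \right)} = v v \left(2 + v\right) + \frac{-3 + \left(-9 + \frac{2 v}{3}\right)}{v + v} = v^{2} \left(2 + v\right) + \frac{-12 + \frac{2 v}{3}}{2 v}$)
$H - F{\left(173 \right)} = -48757 - \frac{-18 + 173 + 3 \cdot 173^{3} \left(2 + 173\right)}{3 \cdot 173} = -48757 - \frac{1}{3} \cdot \frac{1}{173} \left(-18 + 173 + 3 \cdot 5177717 \cdot 175\right) = -48757 - \frac{1}{3} \cdot \frac{1}{173} \left(-18 + 173 + 2718301425\right) = -48757 - \frac{1}{3} \cdot \frac{1}{173} \cdot 2718301580 = -48757 - \frac{2718301580}{519} = - \frac{2743606463}{519}$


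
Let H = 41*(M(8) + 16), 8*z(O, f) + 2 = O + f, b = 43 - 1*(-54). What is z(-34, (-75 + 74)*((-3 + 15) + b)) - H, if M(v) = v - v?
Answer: -5393/8 ≈ -674.13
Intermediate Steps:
b = 97 (b = 43 + 54 = 97)
M(v) = 0
z(O, f) = -¼ + O/8 + f/8 (z(O, f) = -¼ + (O + f)/8 = -¼ + (O/8 + f/8) = -¼ + O/8 + f/8)
H = 656 (H = 41*(0 + 16) = 41*16 = 656)
z(-34, (-75 + 74)*((-3 + 15) + b)) - H = (-¼ + (⅛)*(-34) + ((-75 + 74)*((-3 + 15) + 97))/8) - 1*656 = (-¼ - 17/4 + (-(12 + 97))/8) - 656 = (-¼ - 17/4 + (-1*109)/8) - 656 = (-¼ - 17/4 + (⅛)*(-109)) - 656 = (-¼ - 17/4 - 109/8) - 656 = -145/8 - 656 = -5393/8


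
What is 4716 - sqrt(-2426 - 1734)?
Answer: 4716 - 8*I*sqrt(65) ≈ 4716.0 - 64.498*I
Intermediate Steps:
4716 - sqrt(-2426 - 1734) = 4716 - sqrt(-4160) = 4716 - 8*I*sqrt(65)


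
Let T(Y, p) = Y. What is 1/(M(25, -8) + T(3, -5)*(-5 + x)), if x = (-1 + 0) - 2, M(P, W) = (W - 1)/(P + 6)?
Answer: -31/753 ≈ -0.041169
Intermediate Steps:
M(P, W) = (-1 + W)/(6 + P)
x = -3 (x = -1 - 2 = -3)
1/(M(25, -8) + T(3, -5)*(-5 + x)) = 1/((-1 - 8)/(6 + 25) + 3*(-5 - 3)) = 1/(-9/31 + 3*(-8)) = 1/((1/31)*(-9) - 24) = 1/(-9/31 - 24) = 1/(-753/31) = -31/753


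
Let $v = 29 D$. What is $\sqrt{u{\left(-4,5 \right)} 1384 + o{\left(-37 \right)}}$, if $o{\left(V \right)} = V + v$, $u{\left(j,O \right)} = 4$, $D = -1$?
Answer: $\sqrt{5470} \approx 73.959$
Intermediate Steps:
$v = -29$ ($v = 29 \left(-1\right) = -29$)
$o{\left(V \right)} = -29 + V$ ($o{\left(V \right)} = V - 29 = -29 + V$)
$\sqrt{u{\left(-4,5 \right)} 1384 + o{\left(-37 \right)}} = \sqrt{4 \cdot 1384 - 66} = \sqrt{5536 - 66} = \sqrt{5470}$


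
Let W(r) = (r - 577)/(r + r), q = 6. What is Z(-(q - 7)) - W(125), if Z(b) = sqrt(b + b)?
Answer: 226/125 + sqrt(2) ≈ 3.2222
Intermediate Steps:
Z(b) = sqrt(2)*sqrt(b) (Z(b) = sqrt(2*b) = sqrt(2)*sqrt(b))
W(r) = (-577 + r)/(2*r) (W(r) = (-577 + r)/((2*r)) = (-577 + r)*(1/(2*r)) = (-577 + r)/(2*r))
Z(-(q - 7)) - W(125) = sqrt(2)*sqrt(-(6 - 7)) - (-577 + 125)/(2*125) = sqrt(2)*sqrt(-1*(-1)) - (-452)/(2*125) = sqrt(2)*sqrt(1) - 1*(-226/125) = sqrt(2)*1 + 226/125 = sqrt(2) + 226/125 = 226/125 + sqrt(2)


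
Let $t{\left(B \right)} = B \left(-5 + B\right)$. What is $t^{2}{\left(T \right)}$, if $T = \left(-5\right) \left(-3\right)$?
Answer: $22500$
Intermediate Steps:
$T = 15$
$t^{2}{\left(T \right)} = \left(15 \left(-5 + 15\right)\right)^{2} = \left(15 \cdot 10\right)^{2} = 150^{2} = 22500$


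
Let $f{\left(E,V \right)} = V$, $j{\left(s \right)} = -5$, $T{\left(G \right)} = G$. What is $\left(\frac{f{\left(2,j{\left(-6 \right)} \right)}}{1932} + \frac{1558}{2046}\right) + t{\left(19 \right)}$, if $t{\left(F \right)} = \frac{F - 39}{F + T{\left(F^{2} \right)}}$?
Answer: $\frac{2946879}{4172476} \approx 0.70627$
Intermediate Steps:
$t{\left(F \right)} = \frac{-39 + F}{F + F^{2}}$ ($t{\left(F \right)} = \frac{F - 39}{F + F^{2}} = \frac{-39 + F}{F + F^{2}}$)
$\left(\frac{f{\left(2,j{\left(-6 \right)} \right)}}{1932} + \frac{1558}{2046}\right) + t{\left(19 \right)} = \left(- \frac{5}{1932} + \frac{1558}{2046}\right) + \frac{-39 + 19}{19 \left(1 + 19\right)} = \left(\left(-5\right) \frac{1}{1932} + 1558 \cdot \frac{1}{2046}\right) + \frac{1}{19} \cdot \frac{1}{20} \left(-20\right) = \left(- \frac{5}{1932} + \frac{779}{1023}\right) + \frac{1}{19} \cdot \frac{1}{20} \left(-20\right) = \frac{166657}{219604} - \frac{1}{19} = \frac{2946879}{4172476}$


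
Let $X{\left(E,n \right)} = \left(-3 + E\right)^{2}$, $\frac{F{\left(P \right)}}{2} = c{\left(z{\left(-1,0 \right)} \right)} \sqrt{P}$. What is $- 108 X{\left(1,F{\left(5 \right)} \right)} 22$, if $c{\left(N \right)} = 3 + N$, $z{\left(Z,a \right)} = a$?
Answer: $-9504$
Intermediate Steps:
$F{\left(P \right)} = 6 \sqrt{P}$ ($F{\left(P \right)} = 2 \left(3 + 0\right) \sqrt{P} = 2 \cdot 3 \sqrt{P} = 6 \sqrt{P}$)
$- 108 X{\left(1,F{\left(5 \right)} \right)} 22 = - 108 \left(-3 + 1\right)^{2} \cdot 22 = - 108 \left(-2\right)^{2} \cdot 22 = \left(-108\right) 4 \cdot 22 = \left(-432\right) 22 = -9504$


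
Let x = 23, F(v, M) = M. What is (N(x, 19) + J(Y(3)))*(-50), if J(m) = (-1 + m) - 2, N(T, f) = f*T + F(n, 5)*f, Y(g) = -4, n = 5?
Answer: -26250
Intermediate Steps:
N(T, f) = 5*f + T*f (N(T, f) = f*T + 5*f = T*f + 5*f = 5*f + T*f)
J(m) = -3 + m
(N(x, 19) + J(Y(3)))*(-50) = (19*(5 + 23) + (-3 - 4))*(-50) = (19*28 - 7)*(-50) = (532 - 7)*(-50) = 525*(-50) = -26250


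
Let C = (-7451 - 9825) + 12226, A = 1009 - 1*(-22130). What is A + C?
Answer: 18089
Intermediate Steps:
A = 23139 (A = 1009 + 22130 = 23139)
C = -5050 (C = -17276 + 12226 = -5050)
A + C = 23139 - 5050 = 18089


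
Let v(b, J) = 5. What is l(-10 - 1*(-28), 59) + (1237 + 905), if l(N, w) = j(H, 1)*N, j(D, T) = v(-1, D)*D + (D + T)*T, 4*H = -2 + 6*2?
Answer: 2430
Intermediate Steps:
H = 5/2 (H = (-2 + 6*2)/4 = (-2 + 12)/4 = (¼)*10 = 5/2 ≈ 2.5000)
j(D, T) = 5*D + T*(D + T) (j(D, T) = 5*D + (D + T)*T = 5*D + T*(D + T))
l(N, w) = 16*N (l(N, w) = (1² + 5*(5/2) + (5/2)*1)*N = (1 + 25/2 + 5/2)*N = 16*N)
l(-10 - 1*(-28), 59) + (1237 + 905) = 16*(-10 - 1*(-28)) + (1237 + 905) = 16*(-10 + 28) + 2142 = 16*18 + 2142 = 288 + 2142 = 2430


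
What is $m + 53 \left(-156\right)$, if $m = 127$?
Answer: $-8141$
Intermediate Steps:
$m + 53 \left(-156\right) = 127 + 53 \left(-156\right) = 127 - 8268 = -8141$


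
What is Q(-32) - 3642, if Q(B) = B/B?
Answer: -3641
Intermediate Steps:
Q(B) = 1
Q(-32) - 3642 = 1 - 3642 = -3641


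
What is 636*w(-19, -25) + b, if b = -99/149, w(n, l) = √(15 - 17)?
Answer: -99/149 + 636*I*√2 ≈ -0.66443 + 899.44*I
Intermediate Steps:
w(n, l) = I*√2 (w(n, l) = √(-2) = I*√2)
b = -99/149 (b = -99*1/149 = -99/149 ≈ -0.66443)
636*w(-19, -25) + b = 636*(I*√2) - 99/149 = 636*I*√2 - 99/149 = -99/149 + 636*I*√2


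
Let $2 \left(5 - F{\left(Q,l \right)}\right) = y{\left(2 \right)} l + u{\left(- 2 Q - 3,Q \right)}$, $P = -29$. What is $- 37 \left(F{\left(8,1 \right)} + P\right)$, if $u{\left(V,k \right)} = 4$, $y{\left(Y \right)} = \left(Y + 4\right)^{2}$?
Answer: $1628$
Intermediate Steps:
$y{\left(Y \right)} = \left(4 + Y\right)^{2}$
$F{\left(Q,l \right)} = 3 - 18 l$ ($F{\left(Q,l \right)} = 5 - \frac{\left(4 + 2\right)^{2} l + 4}{2} = 5 - \frac{6^{2} l + 4}{2} = 5 - \frac{36 l + 4}{2} = 5 - \frac{4 + 36 l}{2} = 5 - \left(2 + 18 l\right) = 3 - 18 l$)
$- 37 \left(F{\left(8,1 \right)} + P\right) = - 37 \left(\left(3 - 18\right) - 29\right) = - 37 \left(-15 - 29\right) = \left(-37\right) \left(-44\right) = 1628$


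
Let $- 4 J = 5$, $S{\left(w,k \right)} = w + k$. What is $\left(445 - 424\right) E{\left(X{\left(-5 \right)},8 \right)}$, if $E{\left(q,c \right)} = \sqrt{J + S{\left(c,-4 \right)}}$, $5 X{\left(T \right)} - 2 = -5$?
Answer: $\frac{21 \sqrt{11}}{2} \approx 34.825$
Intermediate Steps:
$S{\left(w,k \right)} = k + w$
$J = - \frac{5}{4}$ ($J = \left(- \frac{1}{4}\right) 5 = - \frac{5}{4} \approx -1.25$)
$X{\left(T \right)} = - \frac{3}{5}$ ($X{\left(T \right)} = \frac{2}{5} + \frac{1}{5} \left(-5\right) = \frac{2}{5} - 1 = - \frac{3}{5}$)
$E{\left(q,c \right)} = \sqrt{- \frac{21}{4} + c}$ ($E{\left(q,c \right)} = \sqrt{- \frac{5}{4} + \left(-4 + c\right)} = \sqrt{- \frac{21}{4} + c}$)
$\left(445 - 424\right) E{\left(X{\left(-5 \right)},8 \right)} = \left(445 - 424\right) \frac{\sqrt{-21 + 4 \cdot 8}}{2} = 21 \frac{\sqrt{-21 + 32}}{2} = 21 \frac{\sqrt{11}}{2} = \frac{21 \sqrt{11}}{2}$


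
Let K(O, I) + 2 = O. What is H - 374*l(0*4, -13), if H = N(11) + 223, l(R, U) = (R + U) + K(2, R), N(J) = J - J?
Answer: 5085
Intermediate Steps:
N(J) = 0
K(O, I) = -2 + O
l(R, U) = R + U (l(R, U) = (R + U) + (-2 + 2) = (R + U) + 0 = R + U)
H = 223 (H = 0 + 223 = 223)
H - 374*l(0*4, -13) = 223 - 374*(0*4 - 13) = 223 - 374*(0 - 13) = 223 - 374*(-13) = 223 + 4862 = 5085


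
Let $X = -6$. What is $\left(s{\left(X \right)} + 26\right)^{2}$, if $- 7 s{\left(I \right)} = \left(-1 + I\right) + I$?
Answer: $\frac{38025}{49} \approx 776.02$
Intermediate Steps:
$s{\left(I \right)} = \frac{1}{7} - \frac{2 I}{7}$ ($s{\left(I \right)} = - \frac{\left(-1 + I\right) + I}{7} = - \frac{-1 + 2 I}{7} = \frac{1}{7} - \frac{2 I}{7}$)
$\left(s{\left(X \right)} + 26\right)^{2} = \left(\left(\frac{1}{7} - - \frac{12}{7}\right) + 26\right)^{2} = \left(\left(\frac{1}{7} + \frac{12}{7}\right) + 26\right)^{2} = \left(\frac{13}{7} + 26\right)^{2} = \left(\frac{195}{7}\right)^{2} = \frac{38025}{49}$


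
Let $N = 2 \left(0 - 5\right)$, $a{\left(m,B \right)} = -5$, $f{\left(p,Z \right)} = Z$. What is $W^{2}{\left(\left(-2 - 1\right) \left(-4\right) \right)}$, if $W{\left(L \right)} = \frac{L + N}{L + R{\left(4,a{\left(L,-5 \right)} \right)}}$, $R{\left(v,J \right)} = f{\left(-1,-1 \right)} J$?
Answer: $\frac{4}{289} \approx 0.013841$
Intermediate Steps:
$N = -10$ ($N = 2 \left(-5\right) = -10$)
$R{\left(v,J \right)} = - J$
$W{\left(L \right)} = \frac{-10 + L}{5 + L}$ ($W{\left(L \right)} = \frac{L - 10}{L - -5} = \frac{-10 + L}{L + 5} = \frac{-10 + L}{5 + L}$)
$W^{2}{\left(\left(-2 - 1\right) \left(-4\right) \right)} = \left(\frac{-10 + \left(-2 - 1\right) \left(-4\right)}{5 + \left(-2 - 1\right) \left(-4\right)}\right)^{2} = \left(\frac{-10 - -12}{5 - -12}\right)^{2} = \left(\frac{-10 + 12}{5 + 12}\right)^{2} = \left(\frac{1}{17} \cdot 2\right)^{2} = \left(\frac{2}{17}\right)^{2} = \frac{4}{289}$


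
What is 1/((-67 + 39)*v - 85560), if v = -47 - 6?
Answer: -1/84076 ≈ -1.1894e-5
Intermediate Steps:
v = -53
1/((-67 + 39)*v - 85560) = 1/((-67 + 39)*(-53) - 85560) = 1/(-28*(-53) - 85560) = 1/(1484 - 85560) = 1/(-84076) = -1/84076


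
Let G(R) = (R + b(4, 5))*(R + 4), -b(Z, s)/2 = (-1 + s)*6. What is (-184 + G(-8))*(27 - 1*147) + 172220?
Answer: 167420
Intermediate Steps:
b(Z, s) = 12 - 12*s (b(Z, s) = -2*(-1 + s)*6 = -2*(-6 + 6*s) = 12 - 12*s)
G(R) = (-48 + R)*(4 + R) (G(R) = (R + (12 - 12*5))*(R + 4) = (R + (12 - 60))*(4 + R) = (R - 48)*(4 + R) = (-48 + R)*(4 + R))
(-184 + G(-8))*(27 - 1*147) + 172220 = (-184 + (-192 + (-8)**2 - 44*(-8)))*(27 - 1*147) + 172220 = (-184 + (-192 + 64 + 352))*(27 - 147) + 172220 = (-184 + 224)*(-120) + 172220 = 40*(-120) + 172220 = -4800 + 172220 = 167420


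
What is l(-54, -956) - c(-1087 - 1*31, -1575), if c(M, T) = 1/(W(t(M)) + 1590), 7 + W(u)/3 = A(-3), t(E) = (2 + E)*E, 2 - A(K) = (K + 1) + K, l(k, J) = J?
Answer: -1520041/1590 ≈ -956.00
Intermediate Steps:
A(K) = 1 - 2*K (A(K) = 2 - ((K + 1) + K) = 2 - ((1 + K) + K) = 2 - (1 + 2*K) = 2 + (-1 - 2*K) = 1 - 2*K)
t(E) = E*(2 + E)
W(u) = 0 (W(u) = -21 + 3*(1 - 2*(-3)) = -21 + 3*(1 + 6) = -21 + 3*7 = -21 + 21 = 0)
c(M, T) = 1/1590 (c(M, T) = 1/(0 + 1590) = 1/1590)
l(-54, -956) - c(-1087 - 1*31, -1575) = -956 - 1*1/1590 = -956 - 1/1590 = -1520041/1590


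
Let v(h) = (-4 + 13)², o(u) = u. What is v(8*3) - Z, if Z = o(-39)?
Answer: 120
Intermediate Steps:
Z = -39
v(h) = 81 (v(h) = 9² = 81)
v(8*3) - Z = 81 - 1*(-39) = 81 + 39 = 120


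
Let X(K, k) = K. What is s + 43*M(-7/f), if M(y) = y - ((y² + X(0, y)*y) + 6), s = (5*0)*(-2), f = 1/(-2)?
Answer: -8084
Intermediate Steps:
f = -½ (f = 1*(-½) = -½ ≈ -0.50000)
s = 0 (s = 0*(-2) = 0)
M(y) = -6 + y - y² (M(y) = y - ((y² + 0*y) + 6) = y - ((y² + 0) + 6) = y - (y² + 6) = y - (6 + y²) = y + (-6 - y²) = -6 + y - y²)
s + 43*M(-7/f) = 0 + 43*(-6 - 7/(-½) - (-7/(-½))²) = 0 + 43*(-6 - 7*(-2) - (-7*(-2))²) = 0 + 43*(-6 + 14 - 1*14²) = 0 + 43*(-6 + 14 - 1*196) = 0 + 43*(-6 + 14 - 196) = 0 + 43*(-188) = 0 - 8084 = -8084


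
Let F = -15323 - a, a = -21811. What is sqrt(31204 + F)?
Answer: 6*sqrt(1047) ≈ 194.14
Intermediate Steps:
F = 6488 (F = -15323 - 1*(-21811) = -15323 + 21811 = 6488)
sqrt(31204 + F) = sqrt(31204 + 6488) = sqrt(37692) = 6*sqrt(1047)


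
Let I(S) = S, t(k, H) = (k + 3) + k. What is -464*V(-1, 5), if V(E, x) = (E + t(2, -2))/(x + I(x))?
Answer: -1392/5 ≈ -278.40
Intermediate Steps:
t(k, H) = 3 + 2*k (t(k, H) = (3 + k) + k = 3 + 2*k)
V(E, x) = (7 + E)/(2*x) (V(E, x) = (E + (3 + 2*2))/(x + x) = (E + (3 + 4))/((2*x)) = (E + 7)*(1/(2*x)) = (7 + E)*(1/(2*x)) = (7 + E)/(2*x))
-464*V(-1, 5) = -232*(7 - 1)/5 = -232*6/5 = -464*⅗ = -1392/5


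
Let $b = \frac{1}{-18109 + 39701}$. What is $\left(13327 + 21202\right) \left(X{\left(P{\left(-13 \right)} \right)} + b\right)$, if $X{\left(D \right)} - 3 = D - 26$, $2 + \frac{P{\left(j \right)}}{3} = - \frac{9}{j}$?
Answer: $- \frac{260942109923}{280696} \approx -9.2963 \cdot 10^{5}$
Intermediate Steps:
$b = \frac{1}{21592} \approx 4.6313 \cdot 10^{-5}$
$P{\left(j \right)} = -6 - \frac{27}{j}$ ($P{\left(j \right)} = -6 + 3 \left(- \frac{9}{j}\right) = -6 - \frac{27}{j}$)
$X{\left(D \right)} = -23 + D$ ($X{\left(D \right)} = 3 + \left(D - 26\right) = 3 + \left(-26 + D\right) = -23 + D$)
$\left(13327 + 21202\right) \left(X{\left(P{\left(-13 \right)} \right)} + b\right) = \left(13327 + 21202\right) \left(\left(-23 - \left(6 + \frac{27}{-13}\right)\right) + \frac{1}{21592}\right) = 34529 \left(\left(-23 - \frac{51}{13}\right) + \frac{1}{21592}\right) = 34529 \left(- \frac{350}{13} + \frac{1}{21592}\right) = 34529 \left(- \frac{7557187}{280696}\right) = - \frac{260942109923}{280696}$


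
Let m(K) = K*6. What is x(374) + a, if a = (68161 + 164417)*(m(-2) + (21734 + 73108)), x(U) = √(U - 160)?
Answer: 22055371740 + √214 ≈ 2.2055e+10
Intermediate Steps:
m(K) = 6*K
x(U) = √(-160 + U)
a = 22055371740 (a = (68161 + 164417)*(6*(-2) + (21734 + 73108)) = 232578*(-12 + 94842) = 232578*94830 = 22055371740)
x(374) + a = √(-160 + 374) + 22055371740 = √214 + 22055371740 = 22055371740 + √214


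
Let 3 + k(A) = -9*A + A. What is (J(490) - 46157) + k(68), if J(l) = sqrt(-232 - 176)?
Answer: -46704 + 2*I*sqrt(102) ≈ -46704.0 + 20.199*I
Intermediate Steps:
k(A) = -3 - 8*A (k(A) = -3 + (-9*A + A) = -3 - 8*A)
J(l) = 2*I*sqrt(102) (J(l) = sqrt(-408) = 2*I*sqrt(102))
(J(490) - 46157) + k(68) = (2*I*sqrt(102) - 46157) + (-3 - 8*68) = (-46157 + 2*I*sqrt(102)) + (-3 - 544) = (-46157 + 2*I*sqrt(102)) - 547 = -46704 + 2*I*sqrt(102)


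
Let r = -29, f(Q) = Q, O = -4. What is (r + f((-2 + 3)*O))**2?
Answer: 1089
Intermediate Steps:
(r + f((-2 + 3)*O))**2 = (-29 + (-2 + 3)*(-4))**2 = (-29 + 1*(-4))**2 = (-29 - 4)**2 = (-33)**2 = 1089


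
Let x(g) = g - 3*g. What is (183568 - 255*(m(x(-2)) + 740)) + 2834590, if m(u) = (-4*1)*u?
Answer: 2833538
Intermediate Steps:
x(g) = -2*g
m(u) = -4*u
(183568 - 255*(m(x(-2)) + 740)) + 2834590 = (183568 - 255*(-(-8)*(-2) + 740)) + 2834590 = (183568 - 255*(-4*4 + 740)) + 2834590 = (183568 - 255*(-16 + 740)) + 2834590 = (183568 - 255*724) + 2834590 = (183568 - 184620) + 2834590 = -1052 + 2834590 = 2833538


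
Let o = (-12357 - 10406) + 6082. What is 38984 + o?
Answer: 22303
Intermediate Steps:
o = -16681 (o = -22763 + 6082 = -16681)
38984 + o = 38984 - 16681 = 22303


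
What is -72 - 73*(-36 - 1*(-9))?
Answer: 1899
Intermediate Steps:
-72 - 73*(-36 - 1*(-9)) = -72 - 73*(-36 + 9) = -72 - 73*(-27) = -72 + 1971 = 1899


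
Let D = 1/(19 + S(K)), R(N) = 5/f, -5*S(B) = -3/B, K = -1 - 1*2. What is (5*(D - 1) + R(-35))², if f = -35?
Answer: 10297681/432964 ≈ 23.784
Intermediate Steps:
K = -3 (K = -1 - 2 = -3)
S(B) = 3/(5*B) (S(B) = -(-3)/(5*B) = 3/(5*B))
R(N) = -⅐ (R(N) = 5/(-35) = 5*(-1/35) = -⅐)
D = 5/94 (D = 1/(19 + (⅗)/(-3)) = 1/(19 + (⅗)*(-⅓)) = 1/(19 - ⅕) = 1/(94/5) = 5/94 ≈ 0.053191)
(5*(D - 1) + R(-35))² = (5*(5/94 - 1) - ⅐)² = (5*(-89/94) - ⅐)² = (-445/94 - ⅐)² = (-3209/658)² = 10297681/432964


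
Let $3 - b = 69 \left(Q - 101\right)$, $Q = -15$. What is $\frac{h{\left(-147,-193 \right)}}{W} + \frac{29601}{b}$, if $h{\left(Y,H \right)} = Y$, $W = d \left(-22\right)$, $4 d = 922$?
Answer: $\frac{50427900}{13534499} \approx 3.7259$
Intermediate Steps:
$d = \frac{461}{2}$ ($d = \frac{1}{4} \cdot 922 = \frac{461}{2} \approx 230.5$)
$W = -5071$ ($W = \frac{461}{2} \left(-22\right) = -5071$)
$b = 8007$ ($b = 3 - 69 \left(-15 - 101\right) = 3 - 69 \left(-116\right) = 3 - -8004 = 3 + 8004 = 8007$)
$\frac{h{\left(-147,-193 \right)}}{W} + \frac{29601}{b} = - \frac{147}{-5071} + \frac{29601}{8007} = \left(-147\right) \left(- \frac{1}{5071}\right) + 29601 \cdot \frac{1}{8007} = \frac{147}{5071} + \frac{9867}{2669} = \frac{50427900}{13534499}$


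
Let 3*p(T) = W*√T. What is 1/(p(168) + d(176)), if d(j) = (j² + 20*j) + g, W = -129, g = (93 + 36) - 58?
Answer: 34567/1194566857 + 86*√42/1194566857 ≈ 2.9403e-5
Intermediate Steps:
g = 71 (g = 129 - 58 = 71)
p(T) = -43*√T (p(T) = (-129*√T)/3 = -43*√T)
d(j) = 71 + j² + 20*j (d(j) = (j² + 20*j) + 71 = 71 + j² + 20*j)
1/(p(168) + d(176)) = 1/(-86*√42 + (71 + 176² + 20*176)) = 1/(-86*√42 + (71 + 30976 + 3520)) = 1/(-86*√42 + 34567) = 1/(34567 - 86*√42)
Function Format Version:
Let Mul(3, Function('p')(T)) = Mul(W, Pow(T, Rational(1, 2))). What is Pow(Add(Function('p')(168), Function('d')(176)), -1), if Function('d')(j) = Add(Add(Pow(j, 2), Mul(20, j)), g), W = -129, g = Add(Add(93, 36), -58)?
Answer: Add(Rational(34567, 1194566857), Mul(Rational(86, 1194566857), Pow(42, Rational(1, 2)))) ≈ 2.9403e-5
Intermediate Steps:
g = 71 (g = Add(129, -58) = 71)
Function('p')(T) = Mul(-43, Pow(T, Rational(1, 2))) (Function('p')(T) = Mul(Rational(1, 3), Mul(-129, Pow(T, Rational(1, 2)))) = Mul(-43, Pow(T, Rational(1, 2))))
Function('d')(j) = Add(71, Pow(j, 2), Mul(20, j)) (Function('d')(j) = Add(Add(Pow(j, 2), Mul(20, j)), 71) = Add(71, Pow(j, 2), Mul(20, j)))
Pow(Add(Function('p')(168), Function('d')(176)), -1) = Pow(Add(Mul(-43, Pow(168, Rational(1, 2))), Add(71, Pow(176, 2), Mul(20, 176))), -1) = Pow(Add(Mul(-43, Mul(2, Pow(42, Rational(1, 2)))), Add(71, 30976, 3520)), -1) = Pow(Add(Mul(-86, Pow(42, Rational(1, 2))), 34567), -1) = Pow(Add(34567, Mul(-86, Pow(42, Rational(1, 2)))), -1)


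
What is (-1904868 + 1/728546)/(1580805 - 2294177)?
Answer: 126162178357/47247665192 ≈ 2.6702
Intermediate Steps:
(-1904868 + 1/728546)/(1580805 - 2294177) = (-1904868 + 1/728546)/(-713372) = -1387783961927/728546*(-1/713372) = 126162178357/47247665192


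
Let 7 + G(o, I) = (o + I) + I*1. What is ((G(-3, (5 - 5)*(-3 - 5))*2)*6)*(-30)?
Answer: 3600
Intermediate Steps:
G(o, I) = -7 + o + 2*I (G(o, I) = -7 + ((o + I) + I*1) = -7 + ((I + o) + I) = -7 + (o + 2*I) = -7 + o + 2*I)
((G(-3, (5 - 5)*(-3 - 5))*2)*6)*(-30) = (((-7 - 3 + 2*((5 - 5)*(-3 - 5)))*2)*6)*(-30) = (((-7 - 3 + 2*(0*(-8)))*2)*6)*(-30) = (((-7 - 3 + 2*0)*2)*6)*(-30) = (((-7 - 3 + 0)*2)*6)*(-30) = (-10*2*6)*(-30) = -20*6*(-30) = -120*(-30) = 3600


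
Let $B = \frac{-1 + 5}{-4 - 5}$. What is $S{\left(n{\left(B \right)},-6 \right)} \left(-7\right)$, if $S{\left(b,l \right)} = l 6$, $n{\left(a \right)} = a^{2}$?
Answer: $252$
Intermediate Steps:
$B = - \frac{4}{9}$ ($B = \frac{4}{-9} = 4 \left(- \frac{1}{9}\right) = - \frac{4}{9} \approx -0.44444$)
$S{\left(b,l \right)} = 6 l$
$S{\left(n{\left(B \right)},-6 \right)} \left(-7\right) = 6 \left(-6\right) \left(-7\right) = \left(-36\right) \left(-7\right) = 252$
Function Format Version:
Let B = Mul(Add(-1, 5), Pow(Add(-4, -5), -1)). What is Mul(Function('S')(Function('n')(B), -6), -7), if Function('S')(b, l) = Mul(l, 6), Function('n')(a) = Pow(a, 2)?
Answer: 252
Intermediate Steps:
B = Rational(-4, 9) (B = Mul(4, Pow(-9, -1)) = Mul(4, Rational(-1, 9)) = Rational(-4, 9) ≈ -0.44444)
Function('S')(b, l) = Mul(6, l)
Mul(Function('S')(Function('n')(B), -6), -7) = Mul(Mul(6, -6), -7) = Mul(-36, -7) = 252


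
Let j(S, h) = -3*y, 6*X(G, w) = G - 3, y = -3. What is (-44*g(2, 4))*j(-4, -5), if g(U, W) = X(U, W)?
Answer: 66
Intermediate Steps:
X(G, w) = -½ + G/6 (X(G, w) = (G - 3)/6 = (-3 + G)/6 = -½ + G/6)
g(U, W) = -½ + U/6
j(S, h) = 9 (j(S, h) = -3*(-3) = 9)
(-44*g(2, 4))*j(-4, -5) = -44*(-½ + (⅙)*2)*9 = -44*(-½ + ⅓)*9 = -44*(-⅙)*9 = (22/3)*9 = 66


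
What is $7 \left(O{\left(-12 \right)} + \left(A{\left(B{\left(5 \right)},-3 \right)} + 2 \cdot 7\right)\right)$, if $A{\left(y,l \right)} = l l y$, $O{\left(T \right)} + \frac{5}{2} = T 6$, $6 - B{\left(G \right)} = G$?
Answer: $- \frac{721}{2} \approx -360.5$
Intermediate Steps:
$B{\left(G \right)} = 6 - G$
$O{\left(T \right)} = - \frac{5}{2} + 6 T$ ($O{\left(T \right)} = - \frac{5}{2} + T 6 = - \frac{5}{2} + 6 T$)
$A{\left(y,l \right)} = y l^{2}$ ($A{\left(y,l \right)} = l^{2} y = y l^{2}$)
$7 \left(O{\left(-12 \right)} + \left(A{\left(B{\left(5 \right)},-3 \right)} + 2 \cdot 7\right)\right) = 7 \left(\left(- \frac{5}{2} + 6 \left(-12\right)\right) + \left(\left(6 - 5\right) \left(-3\right)^{2} + 2 \cdot 7\right)\right) = 7 \left(\left(- \frac{5}{2} - 72\right) + \left(\left(6 - 5\right) 9 + 14\right)\right) = 7 \left(- \frac{149}{2} + \left(1 \cdot 9 + 14\right)\right) = 7 \left(- \frac{149}{2} + \left(9 + 14\right)\right) = 7 \left(- \frac{149}{2} + 23\right) = 7 \left(- \frac{103}{2}\right) = - \frac{721}{2}$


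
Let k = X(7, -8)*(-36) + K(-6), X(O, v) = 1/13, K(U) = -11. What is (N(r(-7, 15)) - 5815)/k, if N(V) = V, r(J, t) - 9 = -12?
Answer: 75634/179 ≈ 422.54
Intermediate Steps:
r(J, t) = -3 (r(J, t) = 9 - 12 = -3)
X(O, v) = 1/13
k = -179/13 (k = (1/13)*(-36) - 11 = -36/13 - 11 = -179/13 ≈ -13.769)
(N(r(-7, 15)) - 5815)/k = (-3 - 5815)/(-179/13) = -5818*(-13/179) = 75634/179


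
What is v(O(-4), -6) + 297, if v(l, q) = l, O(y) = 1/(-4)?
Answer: 1187/4 ≈ 296.75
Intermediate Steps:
O(y) = -¼
v(O(-4), -6) + 297 = -¼ + 297 = 1187/4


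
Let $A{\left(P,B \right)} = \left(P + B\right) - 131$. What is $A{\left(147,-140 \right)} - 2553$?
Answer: $-2677$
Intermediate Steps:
$A{\left(P,B \right)} = -131 + B + P$ ($A{\left(P,B \right)} = \left(B + P\right) - 131 = -131 + B + P$)
$A{\left(147,-140 \right)} - 2553 = \left(-131 - 140 + 147\right) - 2553 = -124 - 2553 = -2677$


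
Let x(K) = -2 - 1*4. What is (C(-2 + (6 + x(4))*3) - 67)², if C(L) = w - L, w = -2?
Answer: 4489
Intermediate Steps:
x(K) = -6 (x(K) = -2 - 4 = -6)
C(L) = -2 - L
(C(-2 + (6 + x(4))*3) - 67)² = ((-2 - (-2 + (6 - 6)*3)) - 67)² = ((-2 - (-2 + 0*3)) - 67)² = ((-2 - (-2 + 0)) - 67)² = ((-2 - 1*(-2)) - 67)² = ((-2 + 2) - 67)² = (0 - 67)² = (-67)² = 4489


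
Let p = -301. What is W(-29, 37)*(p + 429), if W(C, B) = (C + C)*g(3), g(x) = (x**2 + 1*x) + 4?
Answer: -118784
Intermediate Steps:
g(x) = 4 + x + x**2 (g(x) = (x**2 + x) + 4 = (x + x**2) + 4 = 4 + x + x**2)
W(C, B) = 32*C (W(C, B) = (C + C)*(4 + 3 + 3**2) = (2*C)*(4 + 3 + 9) = (2*C)*16 = 32*C)
W(-29, 37)*(p + 429) = (32*(-29))*(-301 + 429) = -928*128 = -118784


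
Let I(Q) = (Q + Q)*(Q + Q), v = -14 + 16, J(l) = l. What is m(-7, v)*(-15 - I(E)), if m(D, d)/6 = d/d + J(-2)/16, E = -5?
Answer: -2415/4 ≈ -603.75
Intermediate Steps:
v = 2
I(Q) = 4*Q² (I(Q) = (2*Q)*(2*Q) = 4*Q²)
m(D, d) = 21/4 (m(D, d) = 6*(d/d - 2/16) = 6*(1 - 2*1/16) = 6*(1 - ⅛) = 6*(7/8) = 21/4)
m(-7, v)*(-15 - I(E)) = 21*(-15 - 4*(-5)²)/4 = 21*(-15 - 4*25)/4 = 21*(-15 - 1*100)/4 = 21*(-15 - 100)/4 = (21/4)*(-115) = -2415/4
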